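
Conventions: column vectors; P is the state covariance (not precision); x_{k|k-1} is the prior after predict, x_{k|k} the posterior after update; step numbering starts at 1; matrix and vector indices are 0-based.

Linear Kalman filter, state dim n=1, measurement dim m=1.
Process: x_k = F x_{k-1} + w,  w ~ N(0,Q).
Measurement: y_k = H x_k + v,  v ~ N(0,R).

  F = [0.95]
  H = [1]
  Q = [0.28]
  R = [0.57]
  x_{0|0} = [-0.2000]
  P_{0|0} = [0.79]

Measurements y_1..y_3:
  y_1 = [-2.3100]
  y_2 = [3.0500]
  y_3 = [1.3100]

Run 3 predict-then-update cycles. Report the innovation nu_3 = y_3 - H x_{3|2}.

step 1: x^-=[-0.1900]  P^-=[0.9930]  S=[1.5630]  K=[0.6353]  nu=[-2.1200]  x^+=[-1.5369]  P^+=[0.3621]
step 2: x^-=[-1.4600]  P^-=[0.6068]  S=[1.1768]  K=[0.5156]  nu=[4.5100]  x^+=[0.8655]  P^+=[0.2939]
step 3: x^-=[0.8223]  P^-=[0.5453]  S=[1.1153]  K=[0.4889]  nu=[0.4877]  x^+=[1.0607]  P^+=[0.2787]

innov = [0.4877]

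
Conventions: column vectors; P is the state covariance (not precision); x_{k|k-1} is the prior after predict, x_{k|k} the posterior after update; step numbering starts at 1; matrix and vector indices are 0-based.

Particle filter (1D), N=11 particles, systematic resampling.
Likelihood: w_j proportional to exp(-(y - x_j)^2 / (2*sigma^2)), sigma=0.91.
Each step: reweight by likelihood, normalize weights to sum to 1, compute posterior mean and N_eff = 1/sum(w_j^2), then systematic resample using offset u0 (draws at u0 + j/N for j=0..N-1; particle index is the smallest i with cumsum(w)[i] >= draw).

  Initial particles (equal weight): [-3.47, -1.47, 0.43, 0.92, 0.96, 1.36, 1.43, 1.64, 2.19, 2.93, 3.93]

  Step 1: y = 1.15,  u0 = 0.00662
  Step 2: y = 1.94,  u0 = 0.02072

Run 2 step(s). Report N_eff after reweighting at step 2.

step 1: w=[0.0000, 0.0026, 0.1186, 0.1571, 0.1587, 0.1580, 0.1547, 0.1403, 0.0844, 0.0239, 0.0015]  mean=1.2715  Neff=7.1297  idx=[2, 2, 3, 4, 4, 5, 5, 6, 6, 7, 8]
step 2: w=[0.0341, 0.0341, 0.0720, 0.0756, 0.0756, 0.1101, 0.1101, 0.1153, 0.1153, 0.1278, 0.1300]  mean=1.3643  Neff=9.7068  idx=[0, 2, 3, 5, 5, 6, 7, 8, 9, 9, 10]

N_eff = 9.7068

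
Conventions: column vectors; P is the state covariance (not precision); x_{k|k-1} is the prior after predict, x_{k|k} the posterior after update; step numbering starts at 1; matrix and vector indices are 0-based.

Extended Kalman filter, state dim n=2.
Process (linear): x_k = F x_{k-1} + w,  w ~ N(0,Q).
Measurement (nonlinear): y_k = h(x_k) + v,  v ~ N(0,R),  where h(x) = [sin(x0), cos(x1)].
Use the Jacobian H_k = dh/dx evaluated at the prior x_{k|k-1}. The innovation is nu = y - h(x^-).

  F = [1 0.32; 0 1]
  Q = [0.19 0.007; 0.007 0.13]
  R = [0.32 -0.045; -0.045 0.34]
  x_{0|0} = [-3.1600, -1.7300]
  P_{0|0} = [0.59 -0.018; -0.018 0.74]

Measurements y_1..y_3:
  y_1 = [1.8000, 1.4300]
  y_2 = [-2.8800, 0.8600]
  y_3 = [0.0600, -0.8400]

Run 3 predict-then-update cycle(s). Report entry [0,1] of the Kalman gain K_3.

K[0,1] = 0.1386

step 1: x^-=[-3.7136, -1.7300]  P^-=[0.8443 0.2258; 0.2258 0.8700]  H_jac=[-0.8408 0.0000; 0.0000 0.9874]  S=[0.9169 -0.2325; -0.2325 1.1881]  K=[-0.7646 0.0381; -0.0250 0.7181]  nu=[1.2587, 1.5885]  x^+=[-4.6155, -0.6208]  P^+=[0.2930 0.0480; 0.0480 0.2484]
step 2: x^-=[-4.8142, -0.6208]  P^-=[0.5391 0.1344; 0.1344 0.3784]  H_jac=[0.1016 0.0000; 0.0000 0.5817]  S=[0.3256 -0.0371; -0.0371 0.4680]  K=[0.1890 0.1820; 0.0964 0.4779]  nu=[-3.8748, 0.0466]  x^+=[-5.5379, -0.9719]  P^+=[0.5146 0.0918; 0.0918 0.2719]
step 3: x^-=[-5.8489, -0.9719]  P^-=[0.7912 0.1858; 0.1858 0.4019]  H_jac=[0.9072 0.0000; 0.0000 0.8259]  S=[0.9711 0.0942; 0.0942 0.6142]  K=[0.7256 0.1386; 0.1230 0.5216]  nu=[-0.3608, -1.4038]  x^+=[-6.3052, -1.7485]  P^+=[0.2491 0.0175; 0.0175 0.2080]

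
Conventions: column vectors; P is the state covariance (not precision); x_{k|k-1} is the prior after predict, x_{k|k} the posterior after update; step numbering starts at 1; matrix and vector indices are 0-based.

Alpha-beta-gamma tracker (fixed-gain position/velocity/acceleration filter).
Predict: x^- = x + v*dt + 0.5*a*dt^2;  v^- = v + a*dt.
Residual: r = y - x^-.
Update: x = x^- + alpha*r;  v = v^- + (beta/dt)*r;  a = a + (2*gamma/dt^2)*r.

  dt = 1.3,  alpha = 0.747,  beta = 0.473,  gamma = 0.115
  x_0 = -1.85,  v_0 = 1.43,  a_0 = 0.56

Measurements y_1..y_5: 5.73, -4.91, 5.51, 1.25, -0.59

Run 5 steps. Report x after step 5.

x_post = 0.0623

step 1: x_pred=0.4822  r=5.2478  x^+=4.4023  v^+=4.0674  a^+=1.2742
step 2: x_pred=10.7666  r=-15.6766  x^+=-0.9438  v^+=0.0200  a^+=-0.8593
step 3: x_pred=-1.6440  r=7.1540  x^+=3.7000  v^+=1.5058  a^+=0.1143
step 4: x_pred=5.7542  r=-4.5042  x^+=2.3896  v^+=0.0156  a^+=-0.4987
step 5: x_pred=1.9884  r=-2.5784  x^+=0.0623  v^+=-1.5709  a^+=-0.8496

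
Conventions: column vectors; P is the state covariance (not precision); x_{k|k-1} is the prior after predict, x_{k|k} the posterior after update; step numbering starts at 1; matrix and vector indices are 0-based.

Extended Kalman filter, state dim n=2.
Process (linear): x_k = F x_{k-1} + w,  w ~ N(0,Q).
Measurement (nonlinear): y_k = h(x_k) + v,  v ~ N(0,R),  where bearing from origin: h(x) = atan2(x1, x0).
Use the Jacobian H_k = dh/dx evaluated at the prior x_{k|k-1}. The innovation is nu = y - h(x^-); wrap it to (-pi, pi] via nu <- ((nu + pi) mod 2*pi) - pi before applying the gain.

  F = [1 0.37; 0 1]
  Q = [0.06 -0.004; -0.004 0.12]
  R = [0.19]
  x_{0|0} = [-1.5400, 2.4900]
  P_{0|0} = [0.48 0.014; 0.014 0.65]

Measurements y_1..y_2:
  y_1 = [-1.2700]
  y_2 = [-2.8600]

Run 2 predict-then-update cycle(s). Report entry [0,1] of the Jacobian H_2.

step 1: x^-=[-0.6187, 2.4900]  P^-=[0.6393 0.2505; 0.2505 0.7700]  H_jac=[-0.3783 -0.0940]  S=[0.3061]  K=[-0.8670; -0.5460]  nu=[-3.0843]  x^+=[2.0554, 4.1740]  P^+=[0.4093 0.1056; 0.1056 0.6788]
step 2: x^-=[3.5998, 4.1740]  P^-=[0.6403 0.3527; 0.3527 0.7988]  H_jac=[-0.1374 0.1185]  S=[0.2018]  K=[-0.2288; 0.2288]  nu=[2.5641]  x^+=[3.0131, 4.7607]  P^+=[0.6298 0.3633; 0.3633 0.7882]

H_jac[0,1] = 0.1185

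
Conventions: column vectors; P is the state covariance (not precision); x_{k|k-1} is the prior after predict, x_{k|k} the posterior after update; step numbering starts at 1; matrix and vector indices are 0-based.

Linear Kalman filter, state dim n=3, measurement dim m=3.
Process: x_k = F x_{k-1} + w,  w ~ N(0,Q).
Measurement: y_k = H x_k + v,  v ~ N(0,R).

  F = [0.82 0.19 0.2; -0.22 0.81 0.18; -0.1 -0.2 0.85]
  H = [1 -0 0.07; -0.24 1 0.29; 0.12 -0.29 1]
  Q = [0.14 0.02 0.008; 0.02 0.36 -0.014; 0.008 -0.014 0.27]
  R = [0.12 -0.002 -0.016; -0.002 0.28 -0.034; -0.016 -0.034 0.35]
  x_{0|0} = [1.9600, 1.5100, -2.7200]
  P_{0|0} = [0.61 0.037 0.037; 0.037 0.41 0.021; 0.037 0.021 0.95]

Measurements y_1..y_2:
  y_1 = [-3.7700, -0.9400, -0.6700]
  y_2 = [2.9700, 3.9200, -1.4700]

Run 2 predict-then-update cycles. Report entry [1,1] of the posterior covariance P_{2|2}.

step 1: x^-=[1.3501, 0.3023, -2.8100]  P^-=[0.6282 0.0382 0.1247; 0.0382 0.6793 0.0831; 0.1247 0.0831 0.9669]  S=[0.7704 -0.0550 0.2401; -0.0550 1.0893 0.0891; 0.2401 0.0891 1.3622]  K=[0.8263 -0.0280 -0.0050; 0.1508 0.6572 -0.1498; 0.0571 0.2538 0.6765]  nu=[-4.9234, -0.1034, 2.0657]  x^+=[-2.7258, -0.8175, -1.7199]  P^+=[0.1007 0.0207 -0.0201; 0.0207 0.2001 -0.0217; -0.0201 -0.0217 0.2234]
step 2: x^-=[-2.7344, -0.3721, -1.0258]  P^-=[0.2221 0.0472 0.0101; 0.0472 0.4913 -0.0208; 0.0101 -0.0208 0.4520]  S=[0.3457 0.0024 0.0392; 0.0024 0.7860 -0.0639; 0.0392 -0.0639 0.8577]  K=[0.6448 -0.0062 -0.0031; 0.1449 0.5906 -0.1463; 0.0575 0.1815 0.5463]  nu=[5.7762, 3.9333, -0.2240]  x^+=[0.9664, 2.8206, -0.1021]  P^+=[0.0785 0.0202 -0.0147; 0.0202 0.1817 -0.0233; -0.0147 -0.0233 0.1791]

P_post[1,1] = 0.1817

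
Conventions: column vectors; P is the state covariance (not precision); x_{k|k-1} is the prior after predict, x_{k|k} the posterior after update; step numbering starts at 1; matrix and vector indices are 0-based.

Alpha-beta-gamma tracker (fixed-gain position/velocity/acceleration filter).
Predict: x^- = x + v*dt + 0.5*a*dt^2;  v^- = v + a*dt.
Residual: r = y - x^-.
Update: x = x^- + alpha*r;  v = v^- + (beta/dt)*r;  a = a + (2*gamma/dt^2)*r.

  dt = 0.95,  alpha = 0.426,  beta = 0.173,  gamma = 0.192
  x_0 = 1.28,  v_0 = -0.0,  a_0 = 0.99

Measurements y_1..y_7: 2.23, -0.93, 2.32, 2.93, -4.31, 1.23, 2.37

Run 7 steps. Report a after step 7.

step 1: x_pred=1.7267  r=0.5033  x^+=1.9411  v^+=1.0321  a^+=1.2041
step 2: x_pred=3.4650  r=-4.3950  x^+=1.5927  v^+=1.3757  a^+=-0.6659
step 3: x_pred=2.5992  r=-0.2792  x^+=2.4803  v^+=0.6923  a^+=-0.7847
step 4: x_pred=2.7838  r=0.1462  x^+=2.8461  v^+=-0.0266  a^+=-0.7225
step 5: x_pred=2.4949  r=-6.8049  x^+=-0.4040  v^+=-1.9521  a^+=-3.6178
step 6: x_pred=-3.8911  r=5.1211  x^+=-1.7095  v^+=-4.4565  a^+=-1.4389
step 7: x_pred=-6.5925  r=8.9625  x^+=-2.7745  v^+=-4.1913  a^+=2.3745

a_post = 2.3745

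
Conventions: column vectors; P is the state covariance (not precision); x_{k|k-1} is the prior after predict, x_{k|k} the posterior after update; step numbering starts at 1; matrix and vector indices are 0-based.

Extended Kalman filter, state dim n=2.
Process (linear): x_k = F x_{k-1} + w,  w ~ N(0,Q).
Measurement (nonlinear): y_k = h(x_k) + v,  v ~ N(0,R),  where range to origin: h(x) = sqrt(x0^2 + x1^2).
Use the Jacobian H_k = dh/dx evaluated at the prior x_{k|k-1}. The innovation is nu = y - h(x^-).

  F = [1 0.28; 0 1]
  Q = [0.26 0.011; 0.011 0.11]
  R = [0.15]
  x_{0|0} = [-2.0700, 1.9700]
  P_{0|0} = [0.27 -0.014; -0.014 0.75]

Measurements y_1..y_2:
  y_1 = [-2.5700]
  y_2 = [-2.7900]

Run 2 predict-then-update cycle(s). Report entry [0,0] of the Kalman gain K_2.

step 1: x^-=[-1.5184, 1.9700]  P^-=[0.5810 0.2070; 0.2070 0.8600]  H_jac=[-0.6105 0.7920]  S=[0.7058]  K=[-0.2702; 0.7860]  nu=[-5.0573]  x^+=[-0.1520, -2.0050]  P^+=[0.5294 0.3569; 0.3569 0.4239]
step 2: x^-=[-0.7134, -2.0050]  P^-=[1.0225 0.4866; 0.4866 0.5339]  H_jac=[-0.3352 -0.9421]  S=[1.0462]  K=[-0.7658; -0.6367]  nu=[-4.9181]  x^+=[3.0531, 1.1266]  P^+=[0.4089 -0.0236; -0.0236 0.1098]

K[0,0] = -0.7658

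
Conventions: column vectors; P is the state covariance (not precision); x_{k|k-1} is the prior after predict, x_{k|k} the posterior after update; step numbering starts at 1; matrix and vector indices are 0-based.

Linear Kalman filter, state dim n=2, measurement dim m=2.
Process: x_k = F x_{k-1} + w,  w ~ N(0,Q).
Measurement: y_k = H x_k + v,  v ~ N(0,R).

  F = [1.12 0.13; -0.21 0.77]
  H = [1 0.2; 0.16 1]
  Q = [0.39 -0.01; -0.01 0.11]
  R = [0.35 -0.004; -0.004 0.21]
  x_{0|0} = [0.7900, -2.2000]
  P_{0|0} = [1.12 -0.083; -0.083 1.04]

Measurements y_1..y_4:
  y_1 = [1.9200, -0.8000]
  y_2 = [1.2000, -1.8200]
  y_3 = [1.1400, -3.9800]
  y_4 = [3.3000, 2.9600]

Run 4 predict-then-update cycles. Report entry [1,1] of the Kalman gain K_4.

K[1,1] = 0.4793

step 1: x^-=[0.5988, -1.8599]  P^-=[1.7883 -0.2386; -0.2386 0.8029]  S=[2.0750 0.1964; 0.1964 0.9823]  K=[0.8504 -0.1217; -0.1135 0.8012]  nu=[1.6932, 0.9641]  x^+=[1.9213, -1.2796]  P^+=[0.3140 -0.0792; -0.0792 0.1814]
step 2: x^-=[1.9855, -1.3888]  P^-=[0.7638 -0.1318; -0.1318 0.2570]  S=[1.0714 0.0336; 0.0336 0.4444]  K=[0.6906 -0.0738; -0.0919 0.5378]  nu=[-0.5077, -0.7489]  x^+=[1.6901, -1.7449]  P^+=[0.2538 -0.0589; -0.0589 0.1227]
step 3: x^-=[1.6661, -1.6985]  P^-=[0.6933 -0.1066; -0.1066 0.2130]  S=[1.0092 0.0395; 0.0395 0.4066]  K=[0.6680 -0.0542; -0.0826 0.4899]  nu=[-0.1864, -2.5481]  x^+=[1.6798, -2.9314]  P^+=[0.2447 -0.0532; -0.0532 0.1117]
step 4: x^-=[1.5003, -2.6099]  P^-=[0.6833 -0.1008; -0.1008 0.2042]  S=[1.0011 0.0422; 0.0422 0.3995]  K=[0.6644 -0.0488; -0.0801 0.4793]  nu=[2.3217, 5.3299]  x^+=[2.7830, -0.2410]  P^+=[0.2431 -0.0518; -0.0518 0.1093]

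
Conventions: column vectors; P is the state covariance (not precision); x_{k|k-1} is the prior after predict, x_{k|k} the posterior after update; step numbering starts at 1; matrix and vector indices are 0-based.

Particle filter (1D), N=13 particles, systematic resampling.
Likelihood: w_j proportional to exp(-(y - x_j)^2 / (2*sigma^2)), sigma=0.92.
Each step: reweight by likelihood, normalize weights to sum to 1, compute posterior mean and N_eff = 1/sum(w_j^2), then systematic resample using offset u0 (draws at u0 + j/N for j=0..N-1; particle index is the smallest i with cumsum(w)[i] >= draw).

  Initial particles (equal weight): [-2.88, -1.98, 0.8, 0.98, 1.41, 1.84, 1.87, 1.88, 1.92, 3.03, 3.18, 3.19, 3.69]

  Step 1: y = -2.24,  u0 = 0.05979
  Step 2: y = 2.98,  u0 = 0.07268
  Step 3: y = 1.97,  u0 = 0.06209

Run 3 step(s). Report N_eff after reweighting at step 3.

step 1: w=[0.4479, 0.5481, 0.0024, 0.0012, 0.0002, 0.0000, 0.0000, 0.0000, 0.0000, 0.0000, 0.0000, 0.0000, 0.0000]  mean=-2.3715  Neff=1.9958  idx=[0, 0, 0, 0, 0, 0, 1, 1, 1, 1, 1, 1, 1]
step 2: w=[0.0005, 0.0005, 0.0005, 0.0005, 0.0005, 0.0005, 0.1425, 0.1425, 0.1425, 0.1425, 0.1425, 0.1425, 0.1425]  mean=-1.9824  Neff=7.0381  idx=[6, 7, 7, 8, 8, 9, 9, 10, 10, 11, 11, 12, 12]
step 3: w=[0.0769, 0.0769, 0.0769, 0.0769, 0.0769, 0.0769, 0.0769, 0.0769, 0.0769, 0.0769, 0.0769, 0.0769, 0.0769]  mean=-1.9800  Neff=13.0000  idx=[0, 1, 2, 3, 4, 5, 6, 7, 8, 9, 10, 11, 12]

N_eff = 13.0000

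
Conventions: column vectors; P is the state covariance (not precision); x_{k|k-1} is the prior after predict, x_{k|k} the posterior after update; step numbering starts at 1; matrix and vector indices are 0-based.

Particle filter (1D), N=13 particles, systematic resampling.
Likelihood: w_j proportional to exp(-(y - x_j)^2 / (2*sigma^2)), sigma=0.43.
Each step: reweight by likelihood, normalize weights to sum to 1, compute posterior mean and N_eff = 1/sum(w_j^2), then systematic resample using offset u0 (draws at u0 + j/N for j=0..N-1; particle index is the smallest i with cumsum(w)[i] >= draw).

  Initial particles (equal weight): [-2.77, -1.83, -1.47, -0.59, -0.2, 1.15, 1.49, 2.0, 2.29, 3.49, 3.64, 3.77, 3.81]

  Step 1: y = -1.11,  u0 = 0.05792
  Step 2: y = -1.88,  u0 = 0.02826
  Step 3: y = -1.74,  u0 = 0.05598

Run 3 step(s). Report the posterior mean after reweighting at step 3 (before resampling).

step 1: w=[0.0004, 0.1599, 0.4577, 0.3128, 0.0692, 0.0000, 0.0000, 0.0000, 0.0000, 0.0000, 0.0000, 0.0000, 0.0000]  mean=-1.1649  Neff=2.9614  idx=[1, 1, 2, 2, 2, 2, 2, 2, 3, 3, 3, 3, 4]
step 2: w=[0.1701, 0.1701, 0.1087, 0.1087, 0.1087, 0.1087, 0.1087, 0.1087, 0.0019, 0.0019, 0.0019, 0.0019, 0.0001]  mean=-1.5857  Neff=7.7668  idx=[0, 0, 1, 1, 1, 2, 3, 4, 4, 5, 6, 6, 7]
step 3: w=[0.0854, 0.0854, 0.0854, 0.0854, 0.0854, 0.0716, 0.0716, 0.0716, 0.0716, 0.0716, 0.0716, 0.0716, 0.0716]  mean=-1.6237  Neff=12.9028  idx=[0, 1, 2, 3, 4, 5, 6, 7, 8, 9, 10, 11, 12]

post_mean = -1.6237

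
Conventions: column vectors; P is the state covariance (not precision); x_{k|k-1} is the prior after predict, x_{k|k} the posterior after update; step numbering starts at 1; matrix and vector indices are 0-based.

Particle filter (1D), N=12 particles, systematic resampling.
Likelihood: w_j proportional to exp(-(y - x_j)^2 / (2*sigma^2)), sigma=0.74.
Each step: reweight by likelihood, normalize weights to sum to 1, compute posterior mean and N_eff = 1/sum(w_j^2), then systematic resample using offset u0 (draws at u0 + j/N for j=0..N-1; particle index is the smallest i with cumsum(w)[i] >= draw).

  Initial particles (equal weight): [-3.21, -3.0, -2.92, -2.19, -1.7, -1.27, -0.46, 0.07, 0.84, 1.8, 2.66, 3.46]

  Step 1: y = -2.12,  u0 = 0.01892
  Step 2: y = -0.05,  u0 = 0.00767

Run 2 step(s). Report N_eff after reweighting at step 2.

N_eff = 3.6165

step 1: w=[0.0879, 0.1282, 0.1449, 0.2589, 0.2213, 0.1344, 0.0210, 0.0033, 0.0001, 0.0000, 0.0000, 0.0000]  mean=-2.2132  Neff=5.5652  idx=[0, 1, 1, 2, 2, 3, 3, 3, 4, 4, 5, 5]
step 2: w=[0.0002, 0.0005, 0.0005, 0.0007, 0.0007, 0.0210, 0.0210, 0.0210, 0.1144, 0.1144, 0.3529, 0.3529]  mean=-1.4307  Neff=3.6165  idx=[5, 8, 8, 9, 10, 10, 10, 10, 11, 11, 11, 11]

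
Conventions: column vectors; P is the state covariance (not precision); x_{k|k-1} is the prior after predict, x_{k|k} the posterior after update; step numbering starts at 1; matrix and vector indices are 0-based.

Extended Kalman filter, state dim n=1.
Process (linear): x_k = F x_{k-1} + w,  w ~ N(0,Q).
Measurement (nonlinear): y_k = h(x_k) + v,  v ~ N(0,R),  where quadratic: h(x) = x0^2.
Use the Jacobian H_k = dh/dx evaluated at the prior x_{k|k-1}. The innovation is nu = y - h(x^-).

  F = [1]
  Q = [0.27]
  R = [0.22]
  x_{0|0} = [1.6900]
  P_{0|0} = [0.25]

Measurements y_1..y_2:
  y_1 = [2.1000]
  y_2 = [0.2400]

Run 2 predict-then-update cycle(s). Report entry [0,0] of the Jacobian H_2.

H_jac[0,0] = 2.9486

step 1: x^-=[1.6900]  P^-=[0.5200]  H_jac=[3.3800]  S=[6.1607]  K=[0.2853]  nu=[-0.7561]  x^+=[1.4743]  P^+=[0.0186]
step 2: x^-=[1.4743]  P^-=[0.2886]  H_jac=[2.9486]  S=[2.7289]  K=[0.3118]  nu=[-1.9335]  x^+=[0.8714]  P^+=[0.0233]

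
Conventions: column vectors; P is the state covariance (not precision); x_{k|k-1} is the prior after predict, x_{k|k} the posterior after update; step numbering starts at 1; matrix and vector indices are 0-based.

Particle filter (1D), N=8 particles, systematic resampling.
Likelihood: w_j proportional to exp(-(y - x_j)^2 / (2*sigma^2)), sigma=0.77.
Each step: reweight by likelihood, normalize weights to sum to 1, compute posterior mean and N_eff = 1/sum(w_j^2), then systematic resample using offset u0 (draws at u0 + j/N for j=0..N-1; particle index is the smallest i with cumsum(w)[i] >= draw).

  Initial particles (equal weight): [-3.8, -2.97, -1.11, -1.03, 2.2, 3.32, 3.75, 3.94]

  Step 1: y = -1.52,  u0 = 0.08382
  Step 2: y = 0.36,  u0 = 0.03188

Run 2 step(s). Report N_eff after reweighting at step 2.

N_eff = 6.9398

step 1: w=[0.0067, 0.0910, 0.4649, 0.4375, 0.0000, 0.0000, 0.0000, 0.0000]  mean=-1.2622  Neff=2.4049  idx=[1, 2, 2, 2, 3, 3, 3, 3]
step 2: w=[0.0001, 0.1274, 0.1274, 0.1274, 0.1545, 0.1545, 0.1545, 0.1545]  mean=-1.0607  Neff=6.9398  idx=[1, 2, 3, 4, 4, 5, 6, 7]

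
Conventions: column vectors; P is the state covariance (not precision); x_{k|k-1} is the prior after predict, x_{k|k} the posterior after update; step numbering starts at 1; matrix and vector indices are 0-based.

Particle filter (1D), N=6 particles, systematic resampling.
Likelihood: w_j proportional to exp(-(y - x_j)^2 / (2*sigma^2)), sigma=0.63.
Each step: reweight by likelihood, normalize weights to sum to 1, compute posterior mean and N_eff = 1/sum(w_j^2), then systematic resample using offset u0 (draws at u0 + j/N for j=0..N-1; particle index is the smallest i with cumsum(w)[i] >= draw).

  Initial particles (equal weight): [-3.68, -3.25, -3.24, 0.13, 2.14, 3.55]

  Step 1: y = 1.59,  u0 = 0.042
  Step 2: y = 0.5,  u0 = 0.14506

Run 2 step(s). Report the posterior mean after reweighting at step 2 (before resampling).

post_mean = 0.4659

step 1: w=[0.0000, 0.0000, 0.0000, 0.0898, 0.8998, 0.0104]  mean=1.9741  Neff=1.2229  idx=[3, 4, 4, 4, 4, 4]
step 2: w=[0.8329, 0.0334, 0.0334, 0.0334, 0.0334, 0.0334]  mean=0.4659  Neff=1.4300  idx=[0, 0, 0, 0, 0, 5]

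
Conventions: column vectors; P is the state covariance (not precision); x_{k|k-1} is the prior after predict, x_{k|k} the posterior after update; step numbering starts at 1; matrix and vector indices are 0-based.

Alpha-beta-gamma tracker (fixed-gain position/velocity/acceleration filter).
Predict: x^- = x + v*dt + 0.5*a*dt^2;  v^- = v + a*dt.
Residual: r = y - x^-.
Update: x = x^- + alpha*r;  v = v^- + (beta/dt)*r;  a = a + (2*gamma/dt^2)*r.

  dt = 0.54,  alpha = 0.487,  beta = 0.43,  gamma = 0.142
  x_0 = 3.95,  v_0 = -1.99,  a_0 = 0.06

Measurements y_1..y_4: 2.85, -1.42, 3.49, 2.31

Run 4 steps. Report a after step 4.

step 1: x_pred=2.8841  r=-0.0341  x^+=2.8675  v^+=-1.9848  a^+=0.0267
step 2: x_pred=1.7996  r=-3.2196  x^+=0.2317  v^+=-4.5341  a^+=-3.1090
step 3: x_pred=-2.6700  r=6.1600  x^+=0.3299  v^+=-1.3078  a^+=2.8905
step 4: x_pred=0.0451  r=2.2649  x^+=1.1481  v^+=2.0566  a^+=5.0963

a_post = 5.0963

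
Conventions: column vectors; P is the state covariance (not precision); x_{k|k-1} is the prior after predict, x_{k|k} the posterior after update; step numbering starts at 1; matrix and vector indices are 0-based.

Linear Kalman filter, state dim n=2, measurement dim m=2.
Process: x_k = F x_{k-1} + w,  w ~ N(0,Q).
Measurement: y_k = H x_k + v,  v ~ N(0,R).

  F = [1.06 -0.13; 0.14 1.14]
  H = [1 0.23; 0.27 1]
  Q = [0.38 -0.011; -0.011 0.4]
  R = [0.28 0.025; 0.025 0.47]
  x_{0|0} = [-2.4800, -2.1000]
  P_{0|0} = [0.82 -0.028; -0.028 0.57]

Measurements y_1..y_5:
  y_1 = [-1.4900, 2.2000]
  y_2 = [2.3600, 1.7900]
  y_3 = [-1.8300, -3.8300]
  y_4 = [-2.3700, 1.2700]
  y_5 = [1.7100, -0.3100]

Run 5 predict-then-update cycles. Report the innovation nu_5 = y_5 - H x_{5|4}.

innov = [3.7265, 0.1147]

step 1: x^-=[-2.3558, -2.7412]  P^-=[1.3187 -0.0071; -0.0071 1.1479]  S=[1.6562 0.6375; 0.6375 1.7102]  K=[0.8368 -0.1079; -0.1200 0.7148]  nu=[1.4963, 5.5773]  x^+=[-1.7055, 1.0660]  P^+=[0.2542 -0.0984; -0.0984 0.3596]
step 2: x^-=[-1.9464, 0.9765]  P^-=[0.6989 -0.1437; -0.1437 0.8408]  S=[0.9572 0.2544; 0.2544 1.2842]  K=[0.7244 -0.1085; -0.1205 0.6484]  nu=[4.0818, 1.3390]  x^+=[0.8652, 1.3530]  P^+=[0.2214 -0.0927; -0.0927 0.3268]
step 3: x^-=[0.7412, 1.6636]  P^-=[0.6599 -0.1369; -0.1369 0.7994]  S=[0.9192 0.2417; 0.2417 1.2436]  K=[0.7112 -0.1050; -0.1160 0.6356]  nu=[-2.9538, -5.6937]  x^+=[-0.7618, -1.6130]  P^+=[0.2173 -0.0902; -0.0902 0.3202]
step 4: x^-=[-0.5978, -1.9455]  P^-=[0.6544 -0.1336; -0.1336 0.7916]  S=[0.9148 0.2419; 0.2419 1.2372]  K=[0.7092 -0.1038; -0.1144 0.6331]  nu=[-1.3247, 3.3769]  x^+=[-1.8879, 0.3438]  P^+=[0.2166 -0.0895; -0.0895 0.3189]
step 5: x^-=[-2.0459, 0.1277]  P^-=[0.6534 -0.1327; -0.1327 0.7900]  S=[0.9142 0.2422; 0.2422 1.2360]  K=[0.7088 -0.1035; -0.1140 0.6325]  nu=[3.7265, 0.1147]  x^+=[0.5836, -0.2244]  P^+=[0.2164 -0.0894; -0.0894 0.3186]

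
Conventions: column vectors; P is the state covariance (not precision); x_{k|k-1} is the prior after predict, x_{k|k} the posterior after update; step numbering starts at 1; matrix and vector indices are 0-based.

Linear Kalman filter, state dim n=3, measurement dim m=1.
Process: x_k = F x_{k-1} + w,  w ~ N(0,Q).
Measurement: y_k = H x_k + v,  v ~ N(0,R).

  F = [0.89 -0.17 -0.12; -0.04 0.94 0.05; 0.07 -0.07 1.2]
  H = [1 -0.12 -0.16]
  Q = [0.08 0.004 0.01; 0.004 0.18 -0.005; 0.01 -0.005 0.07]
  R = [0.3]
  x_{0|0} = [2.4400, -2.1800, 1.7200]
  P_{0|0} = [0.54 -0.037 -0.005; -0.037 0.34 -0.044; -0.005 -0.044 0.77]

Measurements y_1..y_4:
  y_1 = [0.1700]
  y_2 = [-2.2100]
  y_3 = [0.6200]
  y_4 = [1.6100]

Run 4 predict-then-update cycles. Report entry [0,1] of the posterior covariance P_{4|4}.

step 1: x^-=[2.3358, -2.0608, 2.3874]  P^-=[0.5391 -0.1003 -0.0571; -0.1003 0.4819 -0.0345; -0.0571 -0.0345 1.1900]  S=[0.9176]  K=[0.6106; -0.1663; -0.2653]  nu=[-2.0311]  x^+=[1.0955, -1.7230, 2.9262]  P^+=[0.1970 -0.0071 0.0915; -0.0071 0.4565 -0.0750; 0.0915 -0.0750 1.1255]
step 2: x^-=[0.9168, -1.5171, 3.7087]  P^-=[0.2450 -0.0751 -0.0222; -0.0751 0.5796 -0.0569; -0.0222 -0.0569 1.7219]  S=[0.6204]  K=[0.4152; -0.2185; -0.4689]  nu=[-2.7154]  x^+=[-0.2106, -0.9238, 4.9821]  P^+=[0.1381 -0.0188 0.0985; -0.0188 0.5500 -0.1205; 0.0985 -0.1205 1.5855]
step 3: x^-=[-0.6282, -0.6108, 6.0284]  P^-=[0.2078 -0.0947 -0.0738; -0.0947 0.6599 -0.0876; -0.0738 -0.0876 2.3934]  S=[0.6216]  K=[0.3716; -0.2572; -0.7179]  nu=[2.1394]  x^+=[0.1669, -1.1612, 4.4925]  P^+=[0.1220 -0.0353 0.0920; -0.0353 0.6187 -0.2024; 0.0920 -0.2024 2.0731]
step 4: x^-=[-0.1932, -0.8736, 5.4840]  P^-=[0.2071 -0.1123 -0.1338; -0.1123 0.7153 -0.1558; -0.1338 -0.1558 3.1087]  S=[0.6608]  K=[0.3662; -0.2622; -0.9269]  nu=[2.5758]  x^+=[0.7502, -1.5489, 3.0963]  P^+=[0.1185 -0.0489 0.0905; -0.0489 0.6699 -0.3164; 0.0905 -0.3164 2.5409]

P_post[0,1] = -0.0489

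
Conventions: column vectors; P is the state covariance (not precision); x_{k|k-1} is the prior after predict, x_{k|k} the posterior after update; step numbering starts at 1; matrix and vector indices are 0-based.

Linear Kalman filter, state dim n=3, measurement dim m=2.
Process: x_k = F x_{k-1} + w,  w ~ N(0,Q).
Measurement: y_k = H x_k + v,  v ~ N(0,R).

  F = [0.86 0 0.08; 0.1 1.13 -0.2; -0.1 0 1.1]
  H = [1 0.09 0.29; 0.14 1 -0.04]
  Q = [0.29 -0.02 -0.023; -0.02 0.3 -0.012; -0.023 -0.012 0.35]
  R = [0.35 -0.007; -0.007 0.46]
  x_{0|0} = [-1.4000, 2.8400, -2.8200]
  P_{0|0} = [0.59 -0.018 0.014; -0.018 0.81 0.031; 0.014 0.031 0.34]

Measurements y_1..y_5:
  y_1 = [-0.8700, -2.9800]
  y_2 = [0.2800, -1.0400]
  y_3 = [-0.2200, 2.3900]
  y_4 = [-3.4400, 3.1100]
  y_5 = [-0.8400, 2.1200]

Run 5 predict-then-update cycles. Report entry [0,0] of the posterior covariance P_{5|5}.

P_post[0,0] = 0.2701

step 1: x^-=[-1.4296, 3.6332, -2.9620]  P^-=[0.7305 0.0083 -0.0307; 0.0083 1.3351 -0.0503; -0.0307 -0.0503 0.7642]  S=[1.1366 0.2006; 0.2006 1.8174]  K=[0.6370 -0.0088; -0.0303 0.7397; 0.1757 -0.0663]  nu=[1.0916, -6.5315]  x^+=[-0.6769, -1.2316, -2.3375]  P^+=[0.2713 -0.0525 -0.1502; -0.0525 0.3486 0.0184; -0.1502 0.0184 0.7258]
step 2: x^-=[-0.7691, -0.9919, -2.5035]  P^-=[0.4746 -0.0330 -0.1233; -0.0330 0.7627 -0.1652; -0.1233 -0.1652 1.2640]  S=[0.8510 0.0326; 0.0326 1.2394]  K=[0.5115 0.0175; -0.0381 0.6180; 0.2758 -0.1953]  nu=[1.8644, -0.0406]  x^+=[0.1839, -1.0880, -1.9813]  P^+=[0.2510 -0.0401 -0.2361; -0.0401 0.2897 -0.0125; -0.2361 -0.0125 1.1555]
step 3: x^-=[-0.0004, -0.8148, -2.1979]  P^-=[0.4505 -0.0183 -0.1643; -0.0183 0.7246 -0.3104; -0.1643 -0.3104 1.8026]  S=[0.8432 -0.0071; -0.0071 1.2179]  K=[0.4762 0.0450; -0.0460 0.6028; 0.3891 -0.3307]  nu=[0.4911, 3.1169]  x^+=[0.3736, 1.0415, -3.0375]  P^+=[0.2572 -0.0308 -0.3035; -0.0308 0.2799 -0.0508; -0.3035 -0.0508 1.5399]
step 4: x^-=[0.0783, 1.8218, -3.3786]  P^-=[0.4483 -0.0073 -0.1943; -0.0073 0.7497 -0.4524; -0.1943 -0.4524 2.2826]  S=[0.8587 -0.0403; -0.0403 1.2585]  K=[0.4587 0.0650; -0.0542 0.6076; 0.4766 -0.4384]  nu=[-2.7025, 1.1421]  x^+=[-1.0871, 2.6621, -5.1674]  P^+=[0.2647 -0.0245 -0.3530; -0.0245 0.2800 -0.0824; -0.3530 -0.0824 1.8288]
step 5: x^-=[-1.3483, 3.9329, -5.5755]  P^-=[0.4489 0.0001 -0.2160; 0.0001 0.7792 -0.5626; -0.2160 -0.5626 2.6432]  S=[0.8729 -0.0658; -0.0658 1.2996]  K=[0.4484 0.0778; -0.0601 0.6138; 0.5342 -0.5104]  nu=[1.7713, -1.8471]  x^+=[-0.6979, 2.6926, -3.6863]  P^+=[0.2701 -0.0206 -0.3858; -0.0206 0.2815 -0.1037; -0.3858 -0.1037 2.0196]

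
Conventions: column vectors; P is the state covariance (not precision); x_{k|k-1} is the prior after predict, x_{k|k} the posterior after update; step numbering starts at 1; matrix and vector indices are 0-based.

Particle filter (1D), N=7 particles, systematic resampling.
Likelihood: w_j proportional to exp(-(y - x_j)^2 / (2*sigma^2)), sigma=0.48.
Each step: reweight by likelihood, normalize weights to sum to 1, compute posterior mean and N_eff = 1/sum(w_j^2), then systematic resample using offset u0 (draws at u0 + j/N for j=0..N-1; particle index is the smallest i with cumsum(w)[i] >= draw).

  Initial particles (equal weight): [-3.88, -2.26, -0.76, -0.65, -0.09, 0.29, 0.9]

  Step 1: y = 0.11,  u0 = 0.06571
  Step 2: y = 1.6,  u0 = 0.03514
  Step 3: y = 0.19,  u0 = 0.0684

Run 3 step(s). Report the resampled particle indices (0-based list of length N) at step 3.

resampled_idx = [0, 0, 1, 2, 3, 5, 6]

step 1: w=[0.0000, 0.0000, 0.0748, 0.1104, 0.3545, 0.3604, 0.0998]  mean=0.0338  Neff=3.5291  idx=[2, 4, 4, 4, 5, 5, 6]
step 2: w=[0.0000, 0.0051, 0.0051, 0.0051, 0.0604, 0.0604, 0.8640]  mean=0.8112  Neff=1.3266  idx=[4, 6, 6, 6, 6, 6, 6]
step 3: w=[0.3275, 0.1121, 0.1121, 0.1121, 0.1121, 0.1121, 0.1121]  mean=0.7002  Neff=5.4754  idx=[0, 0, 1, 2, 3, 5, 6]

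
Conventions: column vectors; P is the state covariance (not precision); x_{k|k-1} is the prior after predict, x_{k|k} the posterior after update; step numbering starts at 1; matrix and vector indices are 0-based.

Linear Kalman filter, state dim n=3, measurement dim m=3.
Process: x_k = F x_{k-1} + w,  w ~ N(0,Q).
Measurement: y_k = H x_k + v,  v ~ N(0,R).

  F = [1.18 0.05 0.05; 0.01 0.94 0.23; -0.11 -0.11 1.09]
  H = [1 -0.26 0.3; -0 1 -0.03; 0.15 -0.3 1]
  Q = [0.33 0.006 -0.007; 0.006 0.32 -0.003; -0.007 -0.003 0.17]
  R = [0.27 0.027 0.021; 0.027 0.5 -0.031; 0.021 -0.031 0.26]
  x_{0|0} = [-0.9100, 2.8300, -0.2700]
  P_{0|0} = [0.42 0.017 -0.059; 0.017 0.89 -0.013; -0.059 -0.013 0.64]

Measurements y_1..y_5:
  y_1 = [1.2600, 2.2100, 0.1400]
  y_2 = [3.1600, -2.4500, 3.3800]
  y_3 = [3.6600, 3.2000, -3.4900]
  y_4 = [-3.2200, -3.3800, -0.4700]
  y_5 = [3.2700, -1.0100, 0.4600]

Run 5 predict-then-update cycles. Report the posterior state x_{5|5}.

step 1: x^-=[-0.9458, 2.5890, -0.5055]  P^-=[0.9136 0.0622 -0.1100; 0.0622 1.1347 0.0510; -0.1100 0.0510 0.9639]  S=[1.2407 -0.1955 0.3818; -0.1955 1.6325 -0.3390; 0.3818 -0.3390 1.2774]  K=[0.7727 0.0911 -0.2002; -0.0617 0.6827 -0.0196; -0.0859 0.1695 0.8004]  nu=[3.0306, -0.3942, 1.5641]  x^+=[1.0468, 2.1022, 0.4192]  P^+=[0.2414 0.0710 -0.0536; 0.0710 0.3422 0.0645; -0.0536 0.0645 0.2284]
step 2: x^-=[1.3612, 2.0830, 0.1106]  P^-=[0.6699 0.0955 -0.1028; 0.0955 0.6634 0.0764; -0.1028 0.0764 0.4475]  S=[0.9018 -0.0274 0.1409; -0.0274 1.1593 -0.1516; 0.1409 -0.1516 0.6971]  K=[0.7103 0.0795 -0.1708; -0.0389 0.5662 -0.0244; -0.0820 0.1351 0.6330]  nu=[2.3072, -4.5297, 3.6901]  x^+=[2.0095, -0.6616, 1.6452]  P^+=[0.2205 0.0628 -0.0462; 0.0628 0.2843 0.0512; -0.0462 0.0512 0.1809]
step 3: x^-=[2.4204, -0.2234, 1.6450]  P^-=[0.6404 0.0842 -0.0925; 0.0842 0.6039 0.0579; -0.0925 0.0579 0.3914]  S=[0.8782 -0.0287 0.1361; -0.0287 1.1008 -0.1524; 0.1361 -0.1524 0.6501]  K=[0.7004 0.0748 -0.1625; -0.0400 0.5412 -0.0349; -0.0776 0.1229 0.5991]  nu=[0.6880, 3.4727, -5.5650]  x^+=[4.0662, 1.8226, -1.3155]  P^+=[0.2166 0.0600 -0.0443; 0.0600 0.2720 0.0459; -0.0443 0.0459 0.1707]
step 4: x^-=[4.8234, 1.4513, -2.0817]  P^-=[0.6348 0.0805 -0.0900; 0.0805 0.5901 0.0517; -0.0900 0.0517 0.3798]  S=[0.8750 -0.0307 0.1368; -0.0307 1.0874 -0.1548; 0.1368 -0.1548 0.6420]  K=[0.6984 0.0734 -0.1606; -0.0408 0.5346 -0.0389; -0.0762 0.1191 0.5915]  nu=[-7.0416, -4.8938, 1.3236]  x^+=[-0.6664, -0.9294, -1.3449]  P^+=[0.2158 0.0592 -0.0440; 0.0592 0.2687 0.0442; -0.0440 0.0442 0.1683]
step 5: x^-=[-0.9001, -1.1896, -1.2904]  P^-=[0.6336 0.0795 -0.0895; 0.0795 0.5864 0.0498; -0.0895 0.0498 0.3772]  S=[0.8744 -0.0314 0.1371; -0.0314 1.0838 -0.1557; 0.1371 -0.1557 0.6404]  K=[0.6980 0.0730 -0.1602; -0.0410 0.5328 -0.0400; -0.0759 0.1180 0.5897]  nu=[4.2479, 0.1409, 1.5285]  x^+=[1.8303, -1.3499, -0.6948]  P^+=[0.2156 0.0590 -0.0439; 0.0590 0.2678 0.0437; -0.0439 0.0437 0.1678]

x_post = [1.8303, -1.3499, -0.6948]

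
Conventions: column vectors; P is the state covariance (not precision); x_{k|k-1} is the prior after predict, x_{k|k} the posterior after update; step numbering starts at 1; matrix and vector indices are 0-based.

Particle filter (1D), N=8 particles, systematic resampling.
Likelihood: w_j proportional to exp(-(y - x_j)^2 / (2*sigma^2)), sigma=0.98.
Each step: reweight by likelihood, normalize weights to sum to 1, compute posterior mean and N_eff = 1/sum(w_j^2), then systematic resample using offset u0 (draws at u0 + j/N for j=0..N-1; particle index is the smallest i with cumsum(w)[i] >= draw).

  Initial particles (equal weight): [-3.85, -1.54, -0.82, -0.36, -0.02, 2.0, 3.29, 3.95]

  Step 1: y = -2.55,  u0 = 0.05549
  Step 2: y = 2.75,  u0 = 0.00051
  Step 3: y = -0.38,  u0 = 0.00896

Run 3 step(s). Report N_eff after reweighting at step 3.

step 1: w=[0.3116, 0.4416, 0.1581, 0.0618, 0.0268, 0.0000, 0.0000, 0.0000]  mean=-2.0321  Neff=3.1089  idx=[0, 0, 0, 1, 1, 1, 2, 3]
step 2: w=[0.0000, 0.0000, 0.0000, 0.0086, 0.0086, 0.0086, 0.1637, 0.8105]  mean=-0.4657  Neff=1.4621  idx=[3, 6, 7, 7, 7, 7, 7, 7]
step 3: w=[0.0671, 0.1222, 0.1351, 0.1351, 0.1351, 0.1351, 0.1351, 0.1351]  mean=-0.4954  Neff=7.7533  idx=[0, 1, 2, 3, 4, 5, 6, 7]

N_eff = 7.7533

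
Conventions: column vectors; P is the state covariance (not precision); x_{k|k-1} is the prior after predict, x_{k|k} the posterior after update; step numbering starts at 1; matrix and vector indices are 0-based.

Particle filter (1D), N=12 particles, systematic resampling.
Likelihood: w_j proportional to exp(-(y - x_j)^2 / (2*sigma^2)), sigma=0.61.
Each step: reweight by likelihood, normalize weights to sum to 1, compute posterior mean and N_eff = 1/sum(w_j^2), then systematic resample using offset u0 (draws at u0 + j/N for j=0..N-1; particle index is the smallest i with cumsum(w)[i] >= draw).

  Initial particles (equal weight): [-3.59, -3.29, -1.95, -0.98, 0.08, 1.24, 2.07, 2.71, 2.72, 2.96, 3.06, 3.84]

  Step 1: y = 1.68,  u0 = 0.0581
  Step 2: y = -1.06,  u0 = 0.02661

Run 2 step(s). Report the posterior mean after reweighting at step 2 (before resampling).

step 1: w=[0.0000, 0.0000, 0.0000, 0.0000, 0.0141, 0.3378, 0.3572, 0.1053, 0.1024, 0.0485, 0.0339, 0.0008]  mean=1.9737  Neff=3.7460  idx=[5, 5, 5, 5, 6, 6, 6, 6, 7, 7, 8, 10]
step 2: w=[0.2494, 0.2494, 0.2494, 0.2494, 0.0006, 0.0006, 0.0006, 0.0006, 0.0000, 0.0000, 0.0000, 0.0000]  mean=1.2419  Neff=4.0188  idx=[0, 0, 0, 1, 1, 1, 2, 2, 2, 3, 3, 3]

post_mean = 1.2419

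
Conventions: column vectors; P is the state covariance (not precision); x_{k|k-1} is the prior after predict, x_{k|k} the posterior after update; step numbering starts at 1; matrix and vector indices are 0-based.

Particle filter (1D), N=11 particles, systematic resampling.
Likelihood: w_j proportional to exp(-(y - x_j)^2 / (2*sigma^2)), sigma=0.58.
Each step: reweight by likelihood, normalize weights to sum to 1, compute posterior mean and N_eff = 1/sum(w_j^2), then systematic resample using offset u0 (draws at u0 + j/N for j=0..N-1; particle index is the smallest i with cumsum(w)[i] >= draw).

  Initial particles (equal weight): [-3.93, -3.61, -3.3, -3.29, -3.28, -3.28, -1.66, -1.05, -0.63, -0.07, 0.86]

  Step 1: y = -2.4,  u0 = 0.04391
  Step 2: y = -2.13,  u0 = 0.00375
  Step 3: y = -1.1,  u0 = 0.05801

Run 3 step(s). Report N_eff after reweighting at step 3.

step 1: w=[0.0162, 0.0596, 0.1575, 0.1618, 0.1661, 0.1661, 0.2327, 0.0350, 0.0050, 0.0002, 0.0000]  mean=-2.8463  Neff=6.0483  idx=[1, 2, 2, 3, 4, 4, 5, 5, 6, 6, 6]
step 2: w=[0.0122, 0.0414, 0.0414, 0.0429, 0.0444, 0.0444, 0.0444, 0.0444, 0.2282, 0.2282, 0.2282]  mean=-2.1772  Neff=5.8999  idx=[0, 2, 5, 7, 8, 8, 9, 9, 9, 10, 10]
step 3: w=[0.0000, 0.0002, 0.0002, 0.0002, 0.1428, 0.1428, 0.1428, 0.1428, 0.1428, 0.1428, 0.1428]  mean=-1.6609  Neff=7.0081  idx=[4, 5, 5, 6, 6, 7, 8, 8, 9, 10, 10]

N_eff = 7.0081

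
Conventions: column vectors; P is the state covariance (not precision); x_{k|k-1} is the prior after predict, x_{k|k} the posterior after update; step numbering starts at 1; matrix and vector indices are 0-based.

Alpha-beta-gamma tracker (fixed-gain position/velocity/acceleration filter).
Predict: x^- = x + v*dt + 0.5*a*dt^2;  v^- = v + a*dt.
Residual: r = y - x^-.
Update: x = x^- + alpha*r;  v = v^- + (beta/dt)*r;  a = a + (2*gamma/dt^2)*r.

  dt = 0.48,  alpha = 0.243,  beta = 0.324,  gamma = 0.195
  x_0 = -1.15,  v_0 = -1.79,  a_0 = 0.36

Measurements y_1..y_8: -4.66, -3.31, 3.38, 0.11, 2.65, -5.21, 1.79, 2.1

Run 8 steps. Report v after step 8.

step 1: x_pred=-1.9677  r=-2.6923  x^+=-2.6220  v^+=-3.4345  a^+=-4.1972
step 2: x_pred=-4.7540  r=1.4440  x^+=-4.4031  v^+=-4.4744  a^+=-1.7529
step 3: x_pred=-6.7528  r=10.1328  x^+=-4.2905  v^+=1.5238  a^+=15.3989
step 4: x_pred=-1.7851  r=1.8951  x^+=-1.3246  v^+=10.1945  a^+=18.6069
step 5: x_pred=5.7123  r=-3.0623  x^+=4.9681  v^+=17.0588  a^+=13.4234
step 6: x_pred=14.7027  r=-19.9127  x^+=9.8639  v^+=10.0609  a^+=-20.2830
step 7: x_pred=12.3566  r=-10.5666  x^+=9.7889  v^+=-6.8074  a^+=-38.1692
step 8: x_pred=2.1243  r=-0.0243  x^+=2.1184  v^+=-25.1449  a^+=-38.2102

v_post = -25.1449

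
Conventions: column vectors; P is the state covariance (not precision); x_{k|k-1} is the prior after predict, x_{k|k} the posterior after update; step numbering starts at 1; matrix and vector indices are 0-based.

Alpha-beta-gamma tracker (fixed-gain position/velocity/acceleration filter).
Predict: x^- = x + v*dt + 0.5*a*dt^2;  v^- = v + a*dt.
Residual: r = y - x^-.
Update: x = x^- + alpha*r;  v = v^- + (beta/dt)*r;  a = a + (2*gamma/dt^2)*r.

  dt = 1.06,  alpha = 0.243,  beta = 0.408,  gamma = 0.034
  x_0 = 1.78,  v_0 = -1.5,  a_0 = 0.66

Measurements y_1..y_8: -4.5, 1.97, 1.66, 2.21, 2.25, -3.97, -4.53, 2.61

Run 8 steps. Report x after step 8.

x_post = -1.3973

step 1: x_pred=0.5608  r=-5.0608  x^+=-0.6690  v^+=-2.7483  a^+=0.3537
step 2: x_pred=-3.3835  r=5.3535  x^+=-2.0826  v^+=-0.3128  a^+=0.6777
step 3: x_pred=-2.0334  r=3.6934  x^+=-1.1359  v^+=1.8272  a^+=0.9012
step 4: x_pred=1.3072  r=0.9028  x^+=1.5266  v^+=3.1300  a^+=0.9559
step 5: x_pred=5.3814  r=-3.1314  x^+=4.6205  v^+=2.9379  a^+=0.7664
step 6: x_pred=8.1652  r=-12.1352  x^+=5.2164  v^+=-0.9206  a^+=0.0319
step 7: x_pred=4.2584  r=-8.7884  x^+=2.1228  v^+=-4.2695  a^+=-0.4999
step 8: x_pred=-2.6837  r=5.2937  x^+=-1.3973  v^+=-2.7619  a^+=-0.1796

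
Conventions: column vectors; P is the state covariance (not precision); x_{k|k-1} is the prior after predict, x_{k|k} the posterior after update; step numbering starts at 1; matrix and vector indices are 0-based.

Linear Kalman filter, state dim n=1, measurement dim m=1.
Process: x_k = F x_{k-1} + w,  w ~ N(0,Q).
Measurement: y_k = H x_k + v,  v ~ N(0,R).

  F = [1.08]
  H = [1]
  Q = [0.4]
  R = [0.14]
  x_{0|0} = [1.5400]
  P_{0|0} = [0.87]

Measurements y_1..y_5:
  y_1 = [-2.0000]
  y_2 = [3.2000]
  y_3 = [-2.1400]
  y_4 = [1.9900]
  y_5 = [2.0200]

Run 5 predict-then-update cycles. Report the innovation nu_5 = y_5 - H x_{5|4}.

innov = [0.6134]

step 1: x^-=[1.6632]  P^-=[1.4148]  S=[1.5548]  K=[0.9100]  nu=[-3.6632]  x^+=[-1.6701]  P^+=[0.1274]
step 2: x^-=[-1.8038]  P^-=[0.5486]  S=[0.6886]  K=[0.7967]  nu=[5.0038]  x^+=[2.1827]  P^+=[0.1115]
step 3: x^-=[2.3573]  P^-=[0.5301]  S=[0.6701]  K=[0.7911]  nu=[-4.4973]  x^+=[-1.2004]  P^+=[0.1108]
step 4: x^-=[-1.2964]  P^-=[0.5292]  S=[0.6692]  K=[0.7908]  nu=[3.2864]  x^+=[1.3024]  P^+=[0.1107]
step 5: x^-=[1.4066]  P^-=[0.5291]  S=[0.6691]  K=[0.7908]  nu=[0.6134]  x^+=[1.8917]  P^+=[0.1107]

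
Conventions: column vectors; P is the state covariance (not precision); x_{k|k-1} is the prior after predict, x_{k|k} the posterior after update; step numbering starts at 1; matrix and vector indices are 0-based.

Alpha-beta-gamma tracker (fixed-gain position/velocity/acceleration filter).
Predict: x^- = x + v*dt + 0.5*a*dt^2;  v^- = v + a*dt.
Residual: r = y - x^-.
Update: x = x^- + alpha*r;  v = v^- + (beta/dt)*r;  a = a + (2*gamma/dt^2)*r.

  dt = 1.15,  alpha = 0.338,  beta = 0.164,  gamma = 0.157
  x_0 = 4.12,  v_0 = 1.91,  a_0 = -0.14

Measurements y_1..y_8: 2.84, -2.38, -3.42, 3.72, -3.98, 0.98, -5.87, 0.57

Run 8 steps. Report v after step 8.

step 1: x_pred=6.2239  r=-3.3839  x^+=5.0802  v^+=1.2664  a^+=-0.9434
step 2: x_pred=5.9127  r=-8.2927  x^+=3.1098  v^+=-1.0011  a^+=-2.9124
step 3: x_pred=0.0326  r=-3.4526  x^+=-1.1344  v^+=-4.8427  a^+=-3.7321
step 4: x_pred=-9.1714  r=12.8914  x^+=-4.8141  v^+=-7.2963  a^+=-0.6713
step 5: x_pred=-13.6487  r=9.6687  x^+=-10.3807  v^+=-6.6895  a^+=1.6243
step 6: x_pred=-16.9995  r=17.9795  x^+=-10.9224  v^+=-2.2575  a^+=5.8932
step 7: x_pred=-9.6217  r=3.7517  x^+=-8.3536  v^+=5.0547  a^+=6.7839
step 8: x_pred=1.9451  r=-1.3751  x^+=1.4803  v^+=12.6601  a^+=6.4574

v_post = 12.6601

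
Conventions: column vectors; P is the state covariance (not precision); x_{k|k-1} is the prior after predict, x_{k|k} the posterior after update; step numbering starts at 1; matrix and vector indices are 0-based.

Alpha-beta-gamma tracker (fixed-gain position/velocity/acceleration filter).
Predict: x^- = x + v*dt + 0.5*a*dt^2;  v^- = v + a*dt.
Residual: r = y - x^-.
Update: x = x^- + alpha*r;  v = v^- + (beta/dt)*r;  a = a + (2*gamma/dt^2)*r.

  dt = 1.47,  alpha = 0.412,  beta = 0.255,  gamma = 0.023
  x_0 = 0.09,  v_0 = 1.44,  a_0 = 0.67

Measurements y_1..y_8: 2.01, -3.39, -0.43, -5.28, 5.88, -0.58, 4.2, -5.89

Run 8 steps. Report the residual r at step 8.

step 1: x_pred=2.9307  r=-0.9207  x^+=2.5514  v^+=2.2652  a^+=0.6504
step 2: x_pred=6.5839  r=-9.9739  x^+=2.4747  v^+=1.4911  a^+=0.4381
step 3: x_pred=5.1399  r=-5.5699  x^+=2.8451  v^+=1.1689  a^+=0.3195
step 4: x_pred=4.9086  r=-10.1886  x^+=0.7109  v^+=-0.1288  a^+=0.1026
step 5: x_pred=0.6324  r=5.2476  x^+=2.7944  v^+=0.9323  a^+=0.2143
step 6: x_pred=4.3965  r=-4.9765  x^+=2.3462  v^+=0.3841  a^+=0.1084
step 7: x_pred=3.0279  r=1.1721  x^+=3.5108  v^+=0.7468  a^+=0.1333
step 8: x_pred=4.7527  r=-10.6427  x^+=0.3679  v^+=-0.9034  a^+=-0.0932

resid = -10.6427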